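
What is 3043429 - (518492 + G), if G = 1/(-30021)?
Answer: 75801133678/30021 ≈ 2.5249e+6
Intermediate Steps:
G = -1/30021 ≈ -3.3310e-5
3043429 - (518492 + G) = 3043429 - (518492 - 1/30021) = 3043429 - 1*15565648331/30021 = 3043429 - 15565648331/30021 = 75801133678/30021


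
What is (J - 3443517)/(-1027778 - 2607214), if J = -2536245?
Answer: 332209/201944 ≈ 1.6451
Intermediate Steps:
(J - 3443517)/(-1027778 - 2607214) = (-2536245 - 3443517)/(-1027778 - 2607214) = -5979762/(-3634992) = -5979762*(-1/3634992) = 332209/201944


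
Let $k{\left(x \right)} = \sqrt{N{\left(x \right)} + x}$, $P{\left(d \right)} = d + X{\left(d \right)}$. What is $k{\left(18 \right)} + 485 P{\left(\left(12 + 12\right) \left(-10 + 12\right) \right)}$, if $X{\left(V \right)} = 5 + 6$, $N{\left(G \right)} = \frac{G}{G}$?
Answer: $28615 + \sqrt{19} \approx 28619.0$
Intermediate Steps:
$N{\left(G \right)} = 1$
$X{\left(V \right)} = 11$
$P{\left(d \right)} = 11 + d$ ($P{\left(d \right)} = d + 11 = 11 + d$)
$k{\left(x \right)} = \sqrt{1 + x}$
$k{\left(18 \right)} + 485 P{\left(\left(12 + 12\right) \left(-10 + 12\right) \right)} = \sqrt{1 + 18} + 485 \left(11 + \left(12 + 12\right) \left(-10 + 12\right)\right) = \sqrt{19} + 485 \left(11 + 24 \cdot 2\right) = \sqrt{19} + 485 \left(11 + 48\right) = \sqrt{19} + 485 \cdot 59 = \sqrt{19} + 28615 = 28615 + \sqrt{19}$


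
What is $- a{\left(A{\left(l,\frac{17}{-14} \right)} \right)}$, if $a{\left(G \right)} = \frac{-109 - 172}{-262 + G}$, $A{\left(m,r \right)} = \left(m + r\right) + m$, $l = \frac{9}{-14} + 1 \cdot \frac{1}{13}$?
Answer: $- \frac{7306}{6873} \approx -1.063$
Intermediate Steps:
$l = - \frac{103}{182}$ ($l = 9 \left(- \frac{1}{14}\right) + 1 \cdot \frac{1}{13} = - \frac{9}{14} + \frac{1}{13} = - \frac{103}{182} \approx -0.56593$)
$A{\left(m,r \right)} = r + 2 m$
$a{\left(G \right)} = - \frac{281}{-262 + G}$
$- a{\left(A{\left(l,\frac{17}{-14} \right)} \right)} = - \frac{-281}{-262 + \left(\frac{17}{-14} + 2 \left(- \frac{103}{182}\right)\right)} = - \frac{-281}{-262 + \left(17 \left(- \frac{1}{14}\right) - \frac{103}{91}\right)} = - \frac{-281}{-262 - \frac{61}{26}} = - \frac{-281}{- \frac{6873}{26}} = - \frac{\left(-281\right) \left(-26\right)}{6873} = \left(-1\right) \frac{7306}{6873} = - \frac{7306}{6873}$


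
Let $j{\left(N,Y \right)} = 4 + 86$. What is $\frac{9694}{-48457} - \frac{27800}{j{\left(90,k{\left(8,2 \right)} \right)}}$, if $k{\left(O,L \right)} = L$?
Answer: $- \frac{134797706}{436113} \approx -309.09$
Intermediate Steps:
$j{\left(N,Y \right)} = 90$
$\frac{9694}{-48457} - \frac{27800}{j{\left(90,k{\left(8,2 \right)} \right)}} = \frac{9694}{-48457} - \frac{27800}{90} = 9694 \left(- \frac{1}{48457}\right) - \frac{2780}{9} = - \frac{9694}{48457} - \frac{2780}{9} = - \frac{134797706}{436113}$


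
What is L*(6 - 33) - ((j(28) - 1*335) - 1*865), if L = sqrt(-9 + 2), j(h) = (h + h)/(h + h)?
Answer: 1199 - 27*I*sqrt(7) ≈ 1199.0 - 71.435*I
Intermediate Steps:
j(h) = 1 (j(h) = (2*h)/((2*h)) = (2*h)*(1/(2*h)) = 1)
L = I*sqrt(7) (L = sqrt(-7) = I*sqrt(7) ≈ 2.6458*I)
L*(6 - 33) - ((j(28) - 1*335) - 1*865) = (I*sqrt(7))*(6 - 33) - ((1 - 1*335) - 1*865) = (I*sqrt(7))*(-27) - ((1 - 335) - 865) = -27*I*sqrt(7) - (-334 - 865) = -27*I*sqrt(7) - 1*(-1199) = -27*I*sqrt(7) + 1199 = 1199 - 27*I*sqrt(7)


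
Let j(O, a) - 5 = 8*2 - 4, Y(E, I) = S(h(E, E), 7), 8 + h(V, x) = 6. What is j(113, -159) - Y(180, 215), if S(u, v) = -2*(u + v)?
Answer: 27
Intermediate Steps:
h(V, x) = -2 (h(V, x) = -8 + 6 = -2)
S(u, v) = -2*u - 2*v
Y(E, I) = -10 (Y(E, I) = -2*(-2) - 2*7 = 4 - 14 = -10)
j(O, a) = 17 (j(O, a) = 5 + (8*2 - 4) = 5 + (16 - 4) = 5 + 12 = 17)
j(113, -159) - Y(180, 215) = 17 - 1*(-10) = 17 + 10 = 27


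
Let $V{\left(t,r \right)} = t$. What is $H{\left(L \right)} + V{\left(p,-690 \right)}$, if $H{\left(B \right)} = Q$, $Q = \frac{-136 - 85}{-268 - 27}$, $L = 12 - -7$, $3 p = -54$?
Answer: $- \frac{5089}{295} \approx -17.251$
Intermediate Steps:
$p = -18$ ($p = \frac{1}{3} \left(-54\right) = -18$)
$L = 19$ ($L = 12 + 7 = 19$)
$Q = \frac{221}{295}$ ($Q = - \frac{221}{-295} = \left(-221\right) \left(- \frac{1}{295}\right) = \frac{221}{295} \approx 0.74915$)
$H{\left(B \right)} = \frac{221}{295}$
$H{\left(L \right)} + V{\left(p,-690 \right)} = \frac{221}{295} - 18 = - \frac{5089}{295}$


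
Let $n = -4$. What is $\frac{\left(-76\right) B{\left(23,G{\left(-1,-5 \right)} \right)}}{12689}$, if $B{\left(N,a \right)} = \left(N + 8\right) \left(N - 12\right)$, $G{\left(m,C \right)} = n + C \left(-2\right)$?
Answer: $- \frac{25916}{12689} \approx -2.0424$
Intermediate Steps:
$G{\left(m,C \right)} = -4 - 2 C$ ($G{\left(m,C \right)} = -4 + C \left(-2\right) = -4 - 2 C$)
$B{\left(N,a \right)} = \left(-12 + N\right) \left(8 + N\right)$ ($B{\left(N,a \right)} = \left(8 + N\right) \left(-12 + N\right) = \left(-12 + N\right) \left(8 + N\right)$)
$\frac{\left(-76\right) B{\left(23,G{\left(-1,-5 \right)} \right)}}{12689} = \frac{\left(-76\right) \left(-96 + 23^{2} - 92\right)}{12689} = - 76 \left(-96 + 529 - 92\right) \frac{1}{12689} = \left(-76\right) 341 \cdot \frac{1}{12689} = \left(-25916\right) \frac{1}{12689} = - \frac{25916}{12689}$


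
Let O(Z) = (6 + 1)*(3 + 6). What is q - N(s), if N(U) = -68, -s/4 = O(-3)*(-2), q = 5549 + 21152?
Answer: 26769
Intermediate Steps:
O(Z) = 63 (O(Z) = 7*9 = 63)
q = 26701
s = 504 (s = -252*(-2) = -4*(-126) = 504)
q - N(s) = 26701 - 1*(-68) = 26701 + 68 = 26769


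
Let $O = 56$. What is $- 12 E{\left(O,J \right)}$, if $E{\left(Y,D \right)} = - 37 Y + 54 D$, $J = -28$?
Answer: $43008$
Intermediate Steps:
$- 12 E{\left(O,J \right)} = - 12 \left(\left(-37\right) 56 + 54 \left(-28\right)\right) = - 12 \left(-2072 - 1512\right) = \left(-12\right) \left(-3584\right) = 43008$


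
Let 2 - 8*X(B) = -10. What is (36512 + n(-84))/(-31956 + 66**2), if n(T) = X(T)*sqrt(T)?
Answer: -2282/1725 - I*sqrt(21)/9200 ≈ -1.3229 - 0.00049811*I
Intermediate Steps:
X(B) = 3/2 (X(B) = 1/4 - 1/8*(-10) = 1/4 + 5/4 = 3/2)
n(T) = 3*sqrt(T)/2
(36512 + n(-84))/(-31956 + 66**2) = (36512 + 3*sqrt(-84)/2)/(-31956 + 66**2) = (36512 + 3*(2*I*sqrt(21))/2)/(-31956 + 4356) = (36512 + 3*I*sqrt(21))/(-27600) = (36512 + 3*I*sqrt(21))*(-1/27600) = -2282/1725 - I*sqrt(21)/9200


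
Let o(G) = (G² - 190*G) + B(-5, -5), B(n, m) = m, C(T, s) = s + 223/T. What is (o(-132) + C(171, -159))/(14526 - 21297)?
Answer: -7240363/1157841 ≈ -6.2533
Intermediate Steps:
o(G) = -5 + G² - 190*G (o(G) = (G² - 190*G) - 5 = -5 + G² - 190*G)
(o(-132) + C(171, -159))/(14526 - 21297) = ((-5 + (-132)² - 190*(-132)) + (-159 + 223/171))/(14526 - 21297) = ((-5 + 17424 + 25080) + (-159 + 223*(1/171)))/(-6771) = (42499 + (-159 + 223/171))*(-1/6771) = (42499 - 26966/171)*(-1/6771) = (7240363/171)*(-1/6771) = -7240363/1157841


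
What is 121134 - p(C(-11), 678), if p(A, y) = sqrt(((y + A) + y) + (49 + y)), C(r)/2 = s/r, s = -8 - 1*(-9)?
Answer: 121134 - sqrt(252021)/11 ≈ 1.2109e+5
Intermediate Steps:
s = 1 (s = -8 + 9 = 1)
C(r) = 2/r (C(r) = 2*(1/r) = 2/r)
p(A, y) = sqrt(49 + A + 3*y) (p(A, y) = sqrt(((A + y) + y) + (49 + y)) = sqrt((A + 2*y) + (49 + y)) = sqrt(49 + A + 3*y))
121134 - p(C(-11), 678) = 121134 - sqrt(49 + 2/(-11) + 3*678) = 121134 - sqrt(49 + 2*(-1/11) + 2034) = 121134 - sqrt(49 - 2/11 + 2034) = 121134 - sqrt(22911/11) = 121134 - sqrt(252021)/11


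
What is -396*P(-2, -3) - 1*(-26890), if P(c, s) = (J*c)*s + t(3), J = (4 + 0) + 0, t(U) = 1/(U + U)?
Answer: 17320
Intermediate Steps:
t(U) = 1/(2*U)
J = 4 (J = 4 + 0 = 4)
P(c, s) = 1/6 + 4*c*s (P(c, s) = (4*c)*s + (1/2)/3 = 4*c*s + (1/2)*(1/3) = 4*c*s + 1/6 = 1/6 + 4*c*s)
-396*P(-2, -3) - 1*(-26890) = -396*(1/6 + 4*(-2)*(-3)) - 1*(-26890) = -396*(1/6 + 24) + 26890 = -396*145/6 + 26890 = -9570 + 26890 = 17320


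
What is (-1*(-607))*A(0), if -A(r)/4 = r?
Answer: 0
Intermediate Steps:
A(r) = -4*r
(-1*(-607))*A(0) = (-1*(-607))*(-4*0) = 607*0 = 0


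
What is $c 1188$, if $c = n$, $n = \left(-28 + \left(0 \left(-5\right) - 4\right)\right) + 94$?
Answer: $73656$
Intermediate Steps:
$n = 62$ ($n = \left(-28 + \left(0 - 4\right)\right) + 94 = \left(-28 - 4\right) + 94 = -32 + 94 = 62$)
$c = 62$
$c 1188 = 62 \cdot 1188 = 73656$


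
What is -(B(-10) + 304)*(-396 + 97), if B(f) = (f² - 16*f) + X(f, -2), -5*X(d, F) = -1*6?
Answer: 844974/5 ≈ 1.6899e+5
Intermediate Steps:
X(d, F) = 6/5 (X(d, F) = -(-1)*6/5 = -⅕*(-6) = 6/5)
B(f) = 6/5 + f² - 16*f (B(f) = (f² - 16*f) + 6/5 = 6/5 + f² - 16*f)
-(B(-10) + 304)*(-396 + 97) = -((6/5 + (-10)² - 16*(-10)) + 304)*(-396 + 97) = -((6/5 + 100 + 160) + 304)*(-299) = -(1306/5 + 304)*(-299) = -2826*(-299)/5 = -1*(-844974/5) = 844974/5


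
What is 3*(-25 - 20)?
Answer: -135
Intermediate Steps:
3*(-25 - 20) = 3*(-45) = -135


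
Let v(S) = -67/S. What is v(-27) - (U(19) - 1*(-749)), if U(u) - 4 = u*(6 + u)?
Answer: -33089/27 ≈ -1225.5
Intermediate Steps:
U(u) = 4 + u*(6 + u)
v(-27) - (U(19) - 1*(-749)) = -67/(-27) - ((4 + 19**2 + 6*19) - 1*(-749)) = -67*(-1/27) - ((4 + 361 + 114) + 749) = 67/27 - (479 + 749) = 67/27 - 1*1228 = 67/27 - 1228 = -33089/27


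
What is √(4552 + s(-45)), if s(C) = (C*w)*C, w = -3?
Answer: I*√1523 ≈ 39.026*I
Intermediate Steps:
s(C) = -3*C² (s(C) = (C*(-3))*C = (-3*C)*C = -3*C²)
√(4552 + s(-45)) = √(4552 - 3*(-45)²) = √(4552 - 3*2025) = √(4552 - 6075) = √(-1523) = I*√1523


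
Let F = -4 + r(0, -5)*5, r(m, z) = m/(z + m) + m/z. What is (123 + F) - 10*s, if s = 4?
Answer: 79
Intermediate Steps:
r(m, z) = m/z + m/(m + z) (r(m, z) = m/(m + z) + m/z = m/z + m/(m + z))
F = -4 (F = -4 + (0*(0 + 2*(-5))/(-5*(0 - 5)))*5 = -4 + (0*(-⅕)*(0 - 10)/(-5))*5 = -4 + (0*(-⅕)*(-⅕)*(-10))*5 = -4 + 0*5 = -4 + 0 = -4)
(123 + F) - 10*s = (123 - 4) - 10*4 = 119 - 40 = 79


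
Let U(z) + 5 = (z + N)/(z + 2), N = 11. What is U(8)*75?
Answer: -465/2 ≈ -232.50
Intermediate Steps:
U(z) = -5 + (11 + z)/(2 + z) (U(z) = -5 + (z + 11)/(z + 2) = -5 + (11 + z)/(2 + z))
U(8)*75 = ((1 - 4*8)/(2 + 8))*75 = ((1 - 32)/10)*75 = ((1/10)*(-31))*75 = -31/10*75 = -465/2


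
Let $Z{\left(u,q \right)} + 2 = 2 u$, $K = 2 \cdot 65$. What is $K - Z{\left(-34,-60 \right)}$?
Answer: $200$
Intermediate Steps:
$K = 130$
$Z{\left(u,q \right)} = -2 + 2 u$
$K - Z{\left(-34,-60 \right)} = 130 - \left(-2 + 2 \left(-34\right)\right) = 130 - \left(-2 - 68\right) = 130 - -70 = 130 + 70 = 200$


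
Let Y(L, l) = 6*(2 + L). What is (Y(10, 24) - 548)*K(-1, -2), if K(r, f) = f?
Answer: 952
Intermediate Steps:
Y(L, l) = 12 + 6*L
(Y(10, 24) - 548)*K(-1, -2) = ((12 + 6*10) - 548)*(-2) = ((12 + 60) - 548)*(-2) = (72 - 548)*(-2) = -476*(-2) = 952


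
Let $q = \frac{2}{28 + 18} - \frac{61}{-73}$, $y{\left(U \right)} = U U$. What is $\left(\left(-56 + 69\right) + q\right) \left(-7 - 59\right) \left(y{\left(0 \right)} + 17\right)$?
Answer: $- \frac{26145966}{1679} \approx -15572.0$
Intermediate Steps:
$y{\left(U \right)} = U^{2}$
$q = \frac{1476}{1679}$ ($q = \frac{2}{46} - - \frac{61}{73} = 2 \cdot \frac{1}{46} + \frac{61}{73} = \frac{1}{23} + \frac{61}{73} = \frac{1476}{1679} \approx 0.8791$)
$\left(\left(-56 + 69\right) + q\right) \left(-7 - 59\right) \left(y{\left(0 \right)} + 17\right) = \left(\left(-56 + 69\right) + \frac{1476}{1679}\right) \left(-7 - 59\right) \left(0^{2} + 17\right) = \left(13 + \frac{1476}{1679}\right) \left(- 66 \left(0 + 17\right)\right) = \frac{23303 \left(\left(-66\right) 17\right)}{1679} = \frac{23303}{1679} \left(-1122\right) = - \frac{26145966}{1679}$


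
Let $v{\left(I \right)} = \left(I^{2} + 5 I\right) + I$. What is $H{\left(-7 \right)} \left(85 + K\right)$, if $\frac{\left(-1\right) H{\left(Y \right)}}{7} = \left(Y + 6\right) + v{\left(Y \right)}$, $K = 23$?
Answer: $-4536$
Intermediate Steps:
$v{\left(I \right)} = I^{2} + 6 I$
$H{\left(Y \right)} = -42 - 7 Y - 7 Y \left(6 + Y\right)$ ($H{\left(Y \right)} = - 7 \left(\left(Y + 6\right) + Y \left(6 + Y\right)\right) = - 7 \left(\left(6 + Y\right) + Y \left(6 + Y\right)\right) = - 7 \left(6 + Y + Y \left(6 + Y\right)\right) = -42 - 7 Y - 7 Y \left(6 + Y\right)$)
$H{\left(-7 \right)} \left(85 + K\right) = \left(-42 - -49 - - 49 \left(6 - 7\right)\right) \left(85 + 23\right) = \left(-42 + 49 - \left(-49\right) \left(-1\right)\right) 108 = \left(-42 + 49 - 49\right) 108 = \left(-42\right) 108 = -4536$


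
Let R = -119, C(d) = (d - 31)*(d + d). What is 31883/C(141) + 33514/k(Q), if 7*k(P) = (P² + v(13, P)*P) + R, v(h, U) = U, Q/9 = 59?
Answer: 25252961009/17489169060 ≈ 1.4439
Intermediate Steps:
Q = 531 (Q = 9*59 = 531)
C(d) = 2*d*(-31 + d) (C(d) = (-31 + d)*(2*d) = 2*d*(-31 + d))
k(P) = -17 + 2*P²/7 (k(P) = ((P² + P*P) - 119)/7 = ((P² + P²) - 119)/7 = (2*P² - 119)/7 = (-119 + 2*P²)/7 = -17 + 2*P²/7)
31883/C(141) + 33514/k(Q) = 31883/((2*141*(-31 + 141))) + 33514/(-17 + (2/7)*531²) = 31883/((2*141*110)) + 33514/(-17 + (2/7)*281961) = 31883/31020 + 33514/(-17 + 563922/7) = 31883*(1/31020) + 33514/(563803/7) = 31883/31020 + 33514*(7/563803) = 31883/31020 + 234598/563803 = 25252961009/17489169060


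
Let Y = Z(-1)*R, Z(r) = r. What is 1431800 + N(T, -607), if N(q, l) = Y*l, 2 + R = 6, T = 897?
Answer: 1434228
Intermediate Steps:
R = 4 (R = -2 + 6 = 4)
Y = -4 (Y = -1*4 = -4)
N(q, l) = -4*l
1431800 + N(T, -607) = 1431800 - 4*(-607) = 1431800 + 2428 = 1434228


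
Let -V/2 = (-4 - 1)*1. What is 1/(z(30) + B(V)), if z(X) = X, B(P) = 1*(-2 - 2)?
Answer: 1/26 ≈ 0.038462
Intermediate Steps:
V = 10 (V = -2*(-4 - 1) = -(-10) = -2*(-5) = 10)
B(P) = -4 (B(P) = 1*(-4) = -4)
1/(z(30) + B(V)) = 1/(30 - 4) = 1/26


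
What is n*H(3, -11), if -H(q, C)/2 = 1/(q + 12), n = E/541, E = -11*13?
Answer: 286/8115 ≈ 0.035243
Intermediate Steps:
E = -143
n = -143/541 ≈ -0.26433
H(q, C) = -2/(12 + q) (H(q, C) = -2/(q + 12) = -2/(12 + q))
n*H(3, -11) = -(-286)/(541*(12 + 3)) = -(-286)/(541*15) = -143/541*(-2/15) = 286/8115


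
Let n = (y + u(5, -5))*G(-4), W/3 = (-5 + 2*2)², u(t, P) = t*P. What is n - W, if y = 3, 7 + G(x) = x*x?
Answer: -201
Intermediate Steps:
u(t, P) = P*t
G(x) = -7 + x² (G(x) = -7 + x*x = -7 + x²)
W = 3 (W = 3*(-5 + 2*2)² = 3*(-5 + 4)² = 3*(-1)² = 3*1 = 3)
n = -198 (n = (3 - 5*5)*(-7 + (-4)²) = (3 - 25)*(-7 + 16) = -22*9 = -198)
n - W = -198 - 1*3 = -198 - 3 = -201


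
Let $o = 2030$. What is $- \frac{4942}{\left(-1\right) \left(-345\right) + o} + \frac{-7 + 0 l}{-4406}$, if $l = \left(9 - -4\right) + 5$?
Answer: $- \frac{21757827}{10464250} \approx -2.0793$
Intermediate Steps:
$l = 18$ ($l = \left(9 + \left(-2 + 6\right)\right) + 5 = \left(9 + 4\right) + 5 = 13 + 5 = 18$)
$- \frac{4942}{\left(-1\right) \left(-345\right) + o} + \frac{-7 + 0 l}{-4406} = - \frac{4942}{\left(-1\right) \left(-345\right) + 2030} + \frac{-7 + 0 \cdot 18}{-4406} = - \frac{4942}{345 + 2030} + \left(-7 + 0\right) \left(- \frac{1}{4406}\right) = - \frac{4942}{2375} - - \frac{7}{4406} = \left(-4942\right) \frac{1}{2375} + \frac{7}{4406} = - \frac{4942}{2375} + \frac{7}{4406} = - \frac{21757827}{10464250}$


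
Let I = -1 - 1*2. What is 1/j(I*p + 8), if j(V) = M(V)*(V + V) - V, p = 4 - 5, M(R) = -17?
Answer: -1/385 ≈ -0.0025974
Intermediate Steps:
I = -3 (I = -1 - 2 = -3)
p = -1
j(V) = -35*V (j(V) = -17*(V + V) - V = -34*V - V = -35*V)
1/j(I*p + 8) = 1/(-35*(-3*(-1) + 8)) = 1/(-35*(3 + 8)) = 1/(-35*11) = 1/(-385) = -1/385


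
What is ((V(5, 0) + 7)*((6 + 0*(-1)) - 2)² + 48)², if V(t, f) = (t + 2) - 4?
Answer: 43264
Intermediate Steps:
V(t, f) = -2 + t (V(t, f) = (2 + t) - 4 = -2 + t)
((V(5, 0) + 7)*((6 + 0*(-1)) - 2)² + 48)² = (((-2 + 5) + 7)*((6 + 0*(-1)) - 2)² + 48)² = ((3 + 7)*((6 + 0) - 2)² + 48)² = (10*(6 - 2)² + 48)² = (10*4² + 48)² = (10*16 + 48)² = (160 + 48)² = 208² = 43264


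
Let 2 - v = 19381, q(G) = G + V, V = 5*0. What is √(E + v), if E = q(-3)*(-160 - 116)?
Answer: I*√18551 ≈ 136.2*I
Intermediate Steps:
V = 0
q(G) = G (q(G) = G + 0 = G)
v = -19379 (v = 2 - 1*19381 = 2 - 19381 = -19379)
E = 828 (E = -3*(-160 - 116) = -3*(-276) = 828)
√(E + v) = √(828 - 19379) = √(-18551) = I*√18551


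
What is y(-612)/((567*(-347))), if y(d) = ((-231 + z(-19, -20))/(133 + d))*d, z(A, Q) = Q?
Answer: 17068/10471419 ≈ 0.0016300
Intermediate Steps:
y(d) = -251*d/(133 + d) (y(d) = ((-231 - 20)/(133 + d))*d = (-251/(133 + d))*d = -251*d/(133 + d))
y(-612)/((567*(-347))) = (-251*(-612)/(133 - 612))/((567*(-347))) = -251*(-612)/(-479)/(-196749) = -251*(-612)*(-1/479)*(-1/196749) = -153612/479*(-1/196749) = 17068/10471419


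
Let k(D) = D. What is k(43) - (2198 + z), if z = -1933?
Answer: -222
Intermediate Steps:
k(43) - (2198 + z) = 43 - (2198 - 1933) = 43 - 1*265 = 43 - 265 = -222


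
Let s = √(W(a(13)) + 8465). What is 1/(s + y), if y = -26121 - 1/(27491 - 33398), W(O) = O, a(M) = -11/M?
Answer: -5924300711043/154746738181355321 - 104677947*√158938/309493476362710642 ≈ -3.8419e-5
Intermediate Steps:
y = -154296746/5907 (y = -26121 - 1/(-5907) = -26121 - 1*(-1/5907) = -26121 + 1/5907 = -154296746/5907 ≈ -26121.)
s = 3*√158938/13 (s = √(-11/13 + 8465) = √(110034/13) = 3*√158938/13 ≈ 92.001)
1/(s + y) = 1/(3*√158938/13 - 154296746/5907) = 1/(-154296746/5907 + 3*√158938/13)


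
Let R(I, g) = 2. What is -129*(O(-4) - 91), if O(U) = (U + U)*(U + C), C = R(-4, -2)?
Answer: 9675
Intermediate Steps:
C = 2
O(U) = 2*U*(2 + U) (O(U) = (U + U)*(U + 2) = (2*U)*(2 + U) = 2*U*(2 + U))
-129*(O(-4) - 91) = -129*(2*(-4)*(2 - 4) - 91) = -129*(2*(-4)*(-2) - 91) = -129*(16 - 91) = -129*(-75) = 9675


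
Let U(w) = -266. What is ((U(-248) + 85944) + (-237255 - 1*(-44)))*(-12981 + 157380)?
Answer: -21881213667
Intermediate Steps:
((U(-248) + 85944) + (-237255 - 1*(-44)))*(-12981 + 157380) = ((-266 + 85944) + (-237255 - 1*(-44)))*(-12981 + 157380) = (85678 + (-237255 + 44))*144399 = (85678 - 237211)*144399 = -151533*144399 = -21881213667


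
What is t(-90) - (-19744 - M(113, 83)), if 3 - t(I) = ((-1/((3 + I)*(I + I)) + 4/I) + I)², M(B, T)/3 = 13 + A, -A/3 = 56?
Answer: 2740259289791/245235600 ≈ 11174.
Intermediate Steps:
A = -168 (A = -3*56 = -168)
M(B, T) = -465 (M(B, T) = 3*(13 - 168) = 3*(-155) = -465)
t(I) = 3 - (I + 4/I - 1/(2*I*(3 + I)))² (t(I) = 3 - ((-1/((3 + I)*(I + I)) + 4/I) + I)² = 3 - ((-1/((3 + I)*(2*I)) + 4/I) + I)² = 3 - ((-1/(2*I*(3 + I)) + 4/I) + I)² = 3 - ((4/I - 1/(2*I*(3 + I))) + I)² = 3 - (I + 4/I - 1/(2*I*(3 + I)))²)
t(-90) - (-19744 - M(113, 83)) = (3 - ¼*(23 + 2*(-90)³ + 6*(-90)² + 8*(-90))²/((-90)²*(3 - 90)²)) - (-19744 - 1*(-465)) = (3 - ¼*1/8100*(23 + 2*(-729000) + 6*8100 - 720)²/(-87)²) - (-19744 + 465) = (3 - ¼*1/8100*1/7569*(23 - 1458000 + 48600 - 720)²) - 1*(-19279) = (3 - ¼*1/8100*1/7569*(-1410097)²) + 19279 = (3 - ¼*1/8100*1/7569*1988373549409) + 19279 = (3 - 1988373549409/245235600) + 19279 = -1987637842609/245235600 + 19279 = 2740259289791/245235600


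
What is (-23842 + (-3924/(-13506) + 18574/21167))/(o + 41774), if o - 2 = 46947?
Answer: -1135942141822/4227377416991 ≈ -0.26871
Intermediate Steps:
o = 46949 (o = 2 + 46947 = 46949)
(-23842 + (-3924/(-13506) + 18574/21167))/(o + 41774) = (-23842 + (-3924/(-13506) + 18574/21167))/(46949 + 41774) = (-23842 + (-3924*(-1/13506) + 18574*(1/21167)))/88723 = (-23842 + (654/2251 + 18574/21167))*(1/88723) = (-23842 + 55653292/47646917)*(1/88723) = -1135942141822/47646917*1/88723 = -1135942141822/4227377416991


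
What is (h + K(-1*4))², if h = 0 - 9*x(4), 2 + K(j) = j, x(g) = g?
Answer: 1764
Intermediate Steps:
K(j) = -2 + j
h = -36 (h = 0 - 9*4 = 0 - 36 = -36)
(h + K(-1*4))² = (-36 + (-2 - 1*4))² = (-36 + (-2 - 4))² = (-36 - 6)² = (-42)² = 1764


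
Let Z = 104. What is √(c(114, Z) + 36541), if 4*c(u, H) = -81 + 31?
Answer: √146114/2 ≈ 191.12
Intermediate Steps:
c(u, H) = -25/2 (c(u, H) = (-81 + 31)/4 = (¼)*(-50) = -25/2)
√(c(114, Z) + 36541) = √(-25/2 + 36541) = √(73057/2) = √146114/2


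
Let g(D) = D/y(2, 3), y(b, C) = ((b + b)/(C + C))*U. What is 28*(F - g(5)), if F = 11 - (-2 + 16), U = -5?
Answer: -42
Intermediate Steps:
y(b, C) = -5*b/C (y(b, C) = ((b + b)/(C + C))*(-5) = ((2*b)/((2*C)))*(-5) = ((2*b)*(1/(2*C)))*(-5) = (b/C)*(-5) = -5*b/C)
g(D) = -3*D/10 (g(D) = D/((-5*2/3)) = D/((-5*2*⅓)) = D/(-10/3) = D*(-3/10) = -3*D/10)
F = -3 (F = 11 - 1*14 = 11 - 14 = -3)
28*(F - g(5)) = 28*(-3 - (-3)*5/10) = 28*(-3 - 1*(-3/2)) = 28*(-3 + 3/2) = 28*(-3/2) = -42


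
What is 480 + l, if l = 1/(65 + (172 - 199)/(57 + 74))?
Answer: 4074371/8488 ≈ 480.02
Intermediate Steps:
l = 131/8488 (l = 1/(65 - 27/131) = 1/(8488/131) = 131/8488 ≈ 0.015434)
480 + l = 480 + 131/8488 = 4074371/8488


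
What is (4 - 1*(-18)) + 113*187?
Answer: 21153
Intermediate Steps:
(4 - 1*(-18)) + 113*187 = (4 + 18) + 21131 = 22 + 21131 = 21153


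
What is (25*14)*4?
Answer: 1400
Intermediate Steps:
(25*14)*4 = 350*4 = 1400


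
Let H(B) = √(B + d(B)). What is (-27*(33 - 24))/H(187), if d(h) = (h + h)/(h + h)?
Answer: -243*√47/94 ≈ -17.723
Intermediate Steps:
d(h) = 1 (d(h) = (2*h)/((2*h)) = (2*h)*(1/(2*h)) = 1)
H(B) = √(1 + B) (H(B) = √(B + 1) = √(1 + B))
(-27*(33 - 24))/H(187) = (-27*(33 - 24))/(√(1 + 187)) = (-27*9)/(√188) = -243*√47/94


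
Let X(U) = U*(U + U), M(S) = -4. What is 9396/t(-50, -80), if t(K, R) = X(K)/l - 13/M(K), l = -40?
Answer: -37584/487 ≈ -77.175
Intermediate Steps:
X(U) = 2*U² (X(U) = U*(2*U) = 2*U²)
t(K, R) = 13/4 - K²/20 (t(K, R) = (2*K²)/(-40) - 13/(-4) = (2*K²)*(-1/40) - 13*(-¼) = -K²/20 + 13/4 = 13/4 - K²/20)
9396/t(-50, -80) = 9396/(13/4 - 1/20*(-50)²) = 9396/(13/4 - 1/20*2500) = 9396/(13/4 - 125) = 9396/(-487/4) = 9396*(-4/487) = -37584/487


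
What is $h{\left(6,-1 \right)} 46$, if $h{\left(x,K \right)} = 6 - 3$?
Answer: $138$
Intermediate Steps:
$h{\left(x,K \right)} = 3$
$h{\left(6,-1 \right)} 46 = 3 \cdot 46 = 138$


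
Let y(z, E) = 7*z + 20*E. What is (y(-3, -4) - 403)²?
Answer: 254016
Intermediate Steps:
(y(-3, -4) - 403)² = ((7*(-3) + 20*(-4)) - 403)² = ((-21 - 80) - 403)² = (-101 - 403)² = (-504)² = 254016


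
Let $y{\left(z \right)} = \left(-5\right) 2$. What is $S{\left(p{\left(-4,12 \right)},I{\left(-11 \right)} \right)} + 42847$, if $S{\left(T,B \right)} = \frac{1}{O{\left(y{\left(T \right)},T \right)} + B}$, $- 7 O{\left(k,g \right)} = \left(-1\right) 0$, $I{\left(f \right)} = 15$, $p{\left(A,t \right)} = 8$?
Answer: $\frac{642706}{15} \approx 42847.0$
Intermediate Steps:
$y{\left(z \right)} = -10$
$O{\left(k,g \right)} = 0$ ($O{\left(k,g \right)} = - \frac{\left(-1\right) 0}{7} = \left(- \frac{1}{7}\right) 0 = 0$)
$S{\left(T,B \right)} = \frac{1}{B}$ ($S{\left(T,B \right)} = \frac{1}{0 + B} = \frac{1}{B}$)
$S{\left(p{\left(-4,12 \right)},I{\left(-11 \right)} \right)} + 42847 = \frac{1}{15} + 42847 = \frac{642706}{15}$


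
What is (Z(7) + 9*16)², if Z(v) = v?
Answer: 22801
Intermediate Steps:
(Z(7) + 9*16)² = (7 + 9*16)² = (7 + 144)² = 151² = 22801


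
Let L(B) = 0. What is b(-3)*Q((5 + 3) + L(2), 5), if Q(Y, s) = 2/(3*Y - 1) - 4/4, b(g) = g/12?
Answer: 21/92 ≈ 0.22826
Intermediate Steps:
b(g) = g/12 (b(g) = g*(1/12) = g/12)
Q(Y, s) = -1 + 2/(-1 + 3*Y) (Q(Y, s) = 2/(-1 + 3*Y) - 4*1/4 = 2/(-1 + 3*Y) - 1 = -1 + 2/(-1 + 3*Y))
b(-3)*Q((5 + 3) + L(2), 5) = ((1/12)*(-3))*(3*(1 - ((5 + 3) + 0))/(-1 + 3*((5 + 3) + 0))) = -3*(1 - (8 + 0))/(4*(-1 + 3*(8 + 0))) = -3*(1 - 1*8)/(4*(-1 + 3*8)) = -3*(1 - 8)/(4*(-1 + 24)) = -3*(-7)/(4*23) = -1/4*(-21/23) = 21/92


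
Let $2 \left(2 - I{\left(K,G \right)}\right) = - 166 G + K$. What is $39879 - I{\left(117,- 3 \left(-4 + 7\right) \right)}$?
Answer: $\frac{81365}{2} \approx 40683.0$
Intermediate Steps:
$I{\left(K,G \right)} = 2 + 83 G - \frac{K}{2}$ ($I{\left(K,G \right)} = 2 - \frac{- 166 G + K}{2} = 2 - \frac{K - 166 G}{2} = 2 + \left(83 G - \frac{K}{2}\right) = 2 + 83 G - \frac{K}{2}$)
$39879 - I{\left(117,- 3 \left(-4 + 7\right) \right)} = 39879 - \left(2 + 83 \left(- 3 \left(-4 + 7\right)\right) - \frac{117}{2}\right) = 39879 - \left(2 + 83 \left(\left(-3\right) 3\right) - \frac{117}{2}\right) = 39879 - \left(2 + 83 \left(-9\right) - \frac{117}{2}\right) = 39879 - \left(2 - 747 - \frac{117}{2}\right) = 39879 - - \frac{1607}{2} = 39879 + \frac{1607}{2} = \frac{81365}{2}$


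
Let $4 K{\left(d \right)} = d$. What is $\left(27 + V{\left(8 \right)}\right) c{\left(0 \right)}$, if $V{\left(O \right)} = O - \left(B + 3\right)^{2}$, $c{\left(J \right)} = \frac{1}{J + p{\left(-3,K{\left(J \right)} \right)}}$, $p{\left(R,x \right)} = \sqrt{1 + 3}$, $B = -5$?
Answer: $\frac{31}{2} \approx 15.5$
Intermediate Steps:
$K{\left(d \right)} = \frac{d}{4}$
$p{\left(R,x \right)} = 2$ ($p{\left(R,x \right)} = \sqrt{4} = 2$)
$c{\left(J \right)} = \frac{1}{2 + J}$ ($c{\left(J \right)} = \frac{1}{J + 2} = \frac{1}{2 + J}$)
$V{\left(O \right)} = -4 + O$ ($V{\left(O \right)} = O - \left(-5 + 3\right)^{2} = O - \left(-2\right)^{2} = O - 4 = -4 + O$)
$\left(27 + V{\left(8 \right)}\right) c{\left(0 \right)} = \frac{27 + \left(-4 + 8\right)}{2 + 0} = \frac{27 + 4}{2} = 31 \cdot \frac{1}{2} = \frac{31}{2}$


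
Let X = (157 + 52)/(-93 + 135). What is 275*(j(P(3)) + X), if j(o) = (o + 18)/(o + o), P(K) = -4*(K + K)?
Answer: 235675/168 ≈ 1402.8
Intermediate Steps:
P(K) = -8*K
X = 209/42 ≈ 4.9762
j(o) = (18 + o)/(2*o) (j(o) = (18 + o)/((2*o)) = (18 + o)*(1/(2*o)) = (18 + o)/(2*o))
275*(j(P(3)) + X) = 275*((18 - 8*3)/(2*((-8*3))) + 209/42) = 275*((1/2)*(18 - 24)/(-24) + 209/42) = 275*((1/2)*(-1/24)*(-6) + 209/42) = 275*(1/8 + 209/42) = 275*(857/168) = 235675/168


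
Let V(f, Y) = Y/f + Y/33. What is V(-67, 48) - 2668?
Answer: -1965772/737 ≈ -2667.3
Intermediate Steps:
V(f, Y) = Y/33 + Y/f (V(f, Y) = Y/f + Y*(1/33) = Y/f + Y/33 = Y/33 + Y/f)
V(-67, 48) - 2668 = ((1/33)*48 + 48/(-67)) - 2668 = (16/11 + 48*(-1/67)) - 2668 = (16/11 - 48/67) - 2668 = 544/737 - 2668 = -1965772/737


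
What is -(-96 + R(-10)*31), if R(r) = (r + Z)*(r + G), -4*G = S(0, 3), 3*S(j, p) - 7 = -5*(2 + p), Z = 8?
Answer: -431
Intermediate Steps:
S(j, p) = -1 - 5*p/3 (S(j, p) = 7/3 + (-5*(2 + p))/3 = 7/3 + (-10 - 5*p)/3 = 7/3 + (-10/3 - 5*p/3) = -1 - 5*p/3)
G = 3/2 (G = -(-1 - 5/3*3)/4 = -(-1 - 5)/4 = -¼*(-6) = 3/2 ≈ 1.5000)
R(r) = (8 + r)*(3/2 + r) (R(r) = (r + 8)*(r + 3/2) = (8 + r)*(3/2 + r))
-(-96 + R(-10)*31) = -(-96 + (12 + (-10)² + (19/2)*(-10))*31) = -(-96 + (12 + 100 - 95)*31) = -(-96 + 17*31) = -(-96 + 527) = -1*431 = -431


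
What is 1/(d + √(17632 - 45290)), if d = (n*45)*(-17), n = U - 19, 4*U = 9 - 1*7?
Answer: 56610/801283657 - 4*I*√27658/801283657 ≈ 7.0649e-5 - 8.302e-7*I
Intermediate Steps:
U = ½ (U = (9 - 1*7)/4 = (9 - 7)/4 = (¼)*2 = ½ ≈ 0.50000)
n = -37/2 (n = ½ - 19 = -37/2 ≈ -18.500)
d = 28305/2 (d = -37/2*45*(-17) = -1665/2*(-17) = 28305/2 ≈ 14153.)
1/(d + √(17632 - 45290)) = 1/(28305/2 + √(17632 - 45290)) = 1/(28305/2 + √(-27658)) = 1/(28305/2 + I*√27658)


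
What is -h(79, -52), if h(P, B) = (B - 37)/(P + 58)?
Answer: 89/137 ≈ 0.64964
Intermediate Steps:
h(P, B) = (-37 + B)/(58 + P)
-h(79, -52) = -(-37 - 52)/(58 + 79) = -(-89)/137 = -1*(-89/137) = 89/137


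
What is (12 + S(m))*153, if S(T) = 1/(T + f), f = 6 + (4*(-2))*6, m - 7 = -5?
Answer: 73287/40 ≈ 1832.2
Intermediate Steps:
m = 2 (m = 7 - 5 = 2)
f = -42 (f = 6 - 8*6 = 6 - 48 = -42)
S(T) = 1/(-42 + T) (S(T) = 1/(T - 42) = 1/(-42 + T))
(12 + S(m))*153 = (12 + 1/(-42 + 2))*153 = (12 + 1/(-40))*153 = (12 - 1/40)*153 = (479/40)*153 = 73287/40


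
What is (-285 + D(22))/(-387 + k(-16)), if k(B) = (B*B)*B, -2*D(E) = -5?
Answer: 565/8966 ≈ 0.063016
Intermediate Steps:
D(E) = 5/2 (D(E) = -½*(-5) = 5/2)
k(B) = B³ (k(B) = B²*B = B³)
(-285 + D(22))/(-387 + k(-16)) = (-285 + 5/2)/(-387 + (-16)³) = -565/(2*(-387 - 4096)) = -565/2/(-4483) = -565/2*(-1/4483) = 565/8966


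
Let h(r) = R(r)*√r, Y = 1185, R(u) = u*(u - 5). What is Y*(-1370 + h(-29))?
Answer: -1623450 + 1168410*I*√29 ≈ -1.6235e+6 + 6.2921e+6*I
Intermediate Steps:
R(u) = u*(-5 + u)
h(r) = r^(3/2)*(-5 + r) (h(r) = (r*(-5 + r))*√r = r^(3/2)*(-5 + r))
Y*(-1370 + h(-29)) = 1185*(-1370 + (-29)^(3/2)*(-5 - 29)) = 1185*(-1370 - 29*I*√29*(-34)) = 1185*(-1370 + 986*I*√29) = -1623450 + 1168410*I*√29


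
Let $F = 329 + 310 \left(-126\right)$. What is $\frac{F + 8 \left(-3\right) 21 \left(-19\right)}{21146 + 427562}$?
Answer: $- \frac{29155}{448708} \approx -0.064976$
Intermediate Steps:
$F = -38731$ ($F = 329 - 39060 = -38731$)
$\frac{F + 8 \left(-3\right) 21 \left(-19\right)}{21146 + 427562} = \frac{-38731 + 8 \left(-3\right) 21 \left(-19\right)}{21146 + 427562} = \frac{-38731 + 8 \left(\left(-63\right) \left(-19\right)\right)}{448708} = \left(-38731 + 8 \cdot 1197\right) \frac{1}{448708} = \left(-38731 + 9576\right) \frac{1}{448708} = \left(-29155\right) \frac{1}{448708} = - \frac{29155}{448708}$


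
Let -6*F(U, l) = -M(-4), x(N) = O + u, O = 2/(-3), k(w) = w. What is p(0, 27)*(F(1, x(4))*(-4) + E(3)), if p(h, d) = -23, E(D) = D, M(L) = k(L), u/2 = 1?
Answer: -391/3 ≈ -130.33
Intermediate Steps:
u = 2 (u = 2*1 = 2)
M(L) = L
O = -⅔ (O = 2*(-⅓) = -⅔ ≈ -0.66667)
x(N) = 4/3 (x(N) = -⅔ + 2 = 4/3)
F(U, l) = -⅔ (F(U, l) = -(-1)*(-4)/6 = -⅙*4 = -⅔)
p(0, 27)*(F(1, x(4))*(-4) + E(3)) = -23*(-⅔*(-4) + 3) = -23*(8/3 + 3) = -23*17/3 = -391/3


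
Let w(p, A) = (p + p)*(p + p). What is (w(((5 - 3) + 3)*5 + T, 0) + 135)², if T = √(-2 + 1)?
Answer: 6882161 + 1052400*I ≈ 6.8822e+6 + 1.0524e+6*I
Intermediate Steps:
T = I (T = √(-1) = I ≈ 1.0*I)
w(p, A) = 4*p² (w(p, A) = (2*p)*(2*p) = 4*p²)
(w(((5 - 3) + 3)*5 + T, 0) + 135)² = (4*(((5 - 3) + 3)*5 + I)² + 135)² = (4*((2 + 3)*5 + I)² + 135)² = (4*(5*5 + I)² + 135)² = (4*(25 + I)² + 135)² = (135 + 4*(25 + I)²)²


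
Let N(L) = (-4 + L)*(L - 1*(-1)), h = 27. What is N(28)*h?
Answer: 18792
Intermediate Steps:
N(L) = (1 + L)*(-4 + L) (N(L) = (-4 + L)*(L + 1) = (-4 + L)*(1 + L) = (1 + L)*(-4 + L))
N(28)*h = (-4 + 28**2 - 3*28)*27 = (-4 + 784 - 84)*27 = 696*27 = 18792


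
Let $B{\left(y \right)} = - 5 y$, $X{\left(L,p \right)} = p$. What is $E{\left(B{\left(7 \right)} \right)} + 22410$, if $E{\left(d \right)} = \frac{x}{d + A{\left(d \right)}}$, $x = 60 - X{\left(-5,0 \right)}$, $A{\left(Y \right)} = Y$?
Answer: $\frac{156864}{7} \approx 22409.0$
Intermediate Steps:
$x = 60$ ($x = 60 - 0 = 60 + 0 = 60$)
$E{\left(d \right)} = \frac{30}{d}$ ($E{\left(d \right)} = \frac{60}{d + d} = \frac{60}{2 d} = 60 \frac{1}{2 d} = \frac{30}{d}$)
$E{\left(B{\left(7 \right)} \right)} + 22410 = \frac{30}{\left(-5\right) 7} + 22410 = \frac{30}{-35} + 22410 = 30 \left(- \frac{1}{35}\right) + 22410 = - \frac{6}{7} + 22410 = \frac{156864}{7}$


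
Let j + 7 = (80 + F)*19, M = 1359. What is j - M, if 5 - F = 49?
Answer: -682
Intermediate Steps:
F = -44 (F = 5 - 1*49 = 5 - 49 = -44)
j = 677 (j = -7 + (80 - 44)*19 = -7 + 36*19 = -7 + 684 = 677)
j - M = 677 - 1*1359 = 677 - 1359 = -682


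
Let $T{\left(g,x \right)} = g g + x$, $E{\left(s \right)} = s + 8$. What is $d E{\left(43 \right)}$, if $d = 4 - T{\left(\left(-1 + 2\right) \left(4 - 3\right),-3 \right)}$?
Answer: $306$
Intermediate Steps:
$E{\left(s \right)} = 8 + s$
$T{\left(g,x \right)} = x + g^{2}$ ($T{\left(g,x \right)} = g^{2} + x = x + g^{2}$)
$d = 6$ ($d = 4 - \left(-3 + \left(\left(-1 + 2\right) \left(4 - 3\right)\right)^{2}\right) = 4 - \left(-3 + \left(1 \cdot 1\right)^{2}\right) = 4 - \left(-3 + 1^{2}\right) = 4 - \left(-3 + 1\right) = 4 - -2 = 4 + 2 = 6$)
$d E{\left(43 \right)} = 6 \left(8 + 43\right) = 6 \cdot 51 = 306$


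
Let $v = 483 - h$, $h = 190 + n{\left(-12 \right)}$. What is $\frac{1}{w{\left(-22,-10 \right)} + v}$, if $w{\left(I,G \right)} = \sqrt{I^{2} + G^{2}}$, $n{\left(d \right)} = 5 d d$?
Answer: $- \frac{427}{181745} - \frac{2 \sqrt{146}}{181745} \approx -0.0024824$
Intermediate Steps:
$n{\left(d \right)} = 5 d^{2}$
$w{\left(I,G \right)} = \sqrt{G^{2} + I^{2}}$
$h = 910$ ($h = 190 + 5 \left(-12\right)^{2} = 190 + 5 \cdot 144 = 190 + 720 = 910$)
$v = -427$ ($v = 483 - 910 = -427$)
$\frac{1}{w{\left(-22,-10 \right)} + v} = \frac{1}{\sqrt{\left(-10\right)^{2} + \left(-22\right)^{2}} - 427} = \frac{1}{\sqrt{100 + 484} - 427} = \frac{1}{\sqrt{584} - 427} = \frac{1}{2 \sqrt{146} - 427} = \frac{1}{-427 + 2 \sqrt{146}}$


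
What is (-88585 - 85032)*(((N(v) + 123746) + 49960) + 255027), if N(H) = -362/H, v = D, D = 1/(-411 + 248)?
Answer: -84679781963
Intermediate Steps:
D = -1/163 (D = 1/(-163) = -1/163 ≈ -0.0061350)
v = -1/163 ≈ -0.0061350
(-88585 - 85032)*(((N(v) + 123746) + 49960) + 255027) = (-88585 - 85032)*(((-362/(-1/163) + 123746) + 49960) + 255027) = -173617*(((-362*(-163) + 123746) + 49960) + 255027) = -173617*(((59006 + 123746) + 49960) + 255027) = -173617*((182752 + 49960) + 255027) = -173617*(232712 + 255027) = -173617*487739 = -84679781963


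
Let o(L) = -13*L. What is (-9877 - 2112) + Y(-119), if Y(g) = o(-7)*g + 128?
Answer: -22690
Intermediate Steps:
Y(g) = 128 + 91*g (Y(g) = (-13*(-7))*g + 128 = 91*g + 128 = 128 + 91*g)
(-9877 - 2112) + Y(-119) = (-9877 - 2112) + (128 + 91*(-119)) = -11989 + (128 - 10829) = -11989 - 10701 = -22690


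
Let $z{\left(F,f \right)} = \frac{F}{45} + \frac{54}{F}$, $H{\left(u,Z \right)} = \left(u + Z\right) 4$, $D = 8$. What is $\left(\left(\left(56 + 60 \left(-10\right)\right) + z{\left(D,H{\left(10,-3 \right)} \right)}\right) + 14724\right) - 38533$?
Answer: $- \frac{4382293}{180} \approx -24346.0$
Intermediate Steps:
$H{\left(u,Z \right)} = 4 Z + 4 u$ ($H{\left(u,Z \right)} = \left(Z + u\right) 4 = 4 Z + 4 u$)
$z{\left(F,f \right)} = \frac{54}{F} + \frac{F}{45}$ ($z{\left(F,f \right)} = F \frac{1}{45} + \frac{54}{F} = \frac{F}{45} + \frac{54}{F} = \frac{54}{F} + \frac{F}{45}$)
$\left(\left(\left(56 + 60 \left(-10\right)\right) + z{\left(D,H{\left(10,-3 \right)} \right)}\right) + 14724\right) - 38533 = \left(\left(\left(56 + 60 \left(-10\right)\right) + \left(\frac{54}{8} + \frac{1}{45} \cdot 8\right)\right) + 14724\right) - 38533 = \left(\left(\left(56 - 600\right) + \left(54 \cdot \frac{1}{8} + \frac{8}{45}\right)\right) + 14724\right) - 38533 = \left(\left(-544 + \left(\frac{27}{4} + \frac{8}{45}\right)\right) + 14724\right) - 38533 = \left(\left(-544 + \frac{1247}{180}\right) + 14724\right) - 38533 = \left(- \frac{96673}{180} + 14724\right) - 38533 = \frac{2553647}{180} - 38533 = - \frac{4382293}{180}$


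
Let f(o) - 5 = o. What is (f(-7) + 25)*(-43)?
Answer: -989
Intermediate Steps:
f(o) = 5 + o
(f(-7) + 25)*(-43) = ((5 - 7) + 25)*(-43) = (-2 + 25)*(-43) = 23*(-43) = -989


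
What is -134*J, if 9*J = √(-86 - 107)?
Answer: -134*I*√193/9 ≈ -206.84*I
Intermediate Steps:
J = I*√193/9 (J = √(-86 - 107)/9 = √(-193)/9 = (I*√193)/9 = I*√193/9 ≈ 1.5436*I)
-134*J = -134*I*√193/9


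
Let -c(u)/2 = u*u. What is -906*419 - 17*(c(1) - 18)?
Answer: -379274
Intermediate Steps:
c(u) = -2*u² (c(u) = -2*u*u = -2*u²)
-906*419 - 17*(c(1) - 18) = -906*419 - 17*(-2*1² - 18) = -379614 - 17*(-2*1 - 18) = -379614 - 17*(-2 - 18) = -379614 - 17*(-20) = -379614 + 340 = -379274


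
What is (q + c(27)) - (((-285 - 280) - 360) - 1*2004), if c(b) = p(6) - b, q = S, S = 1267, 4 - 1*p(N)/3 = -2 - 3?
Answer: 4196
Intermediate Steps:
p(N) = 27 (p(N) = 12 - 3*(-2 - 3) = 12 - 3*(-5) = 12 + 15 = 27)
q = 1267
c(b) = 27 - b
(q + c(27)) - (((-285 - 280) - 360) - 1*2004) = (1267 + (27 - 1*27)) - (((-285 - 280) - 360) - 1*2004) = (1267 + (27 - 27)) - ((-565 - 360) - 2004) = (1267 + 0) - (-925 - 2004) = 1267 - 1*(-2929) = 1267 + 2929 = 4196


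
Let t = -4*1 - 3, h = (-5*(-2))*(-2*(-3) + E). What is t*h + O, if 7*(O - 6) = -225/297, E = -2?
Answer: -63319/231 ≈ -274.11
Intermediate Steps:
h = 40 (h = (-5*(-2))*(-2*(-3) - 2) = 10*(6 - 2) = 10*4 = 40)
t = -7 (t = -4 - 3 = -7)
O = 1361/231 (O = 6 + (-225/297)/7 = 6 + (-225*1/297)/7 = 6 + (⅐)*(-25/33) = 6 - 25/231 = 1361/231 ≈ 5.8918)
t*h + O = -7*40 + 1361/231 = -280 + 1361/231 = -63319/231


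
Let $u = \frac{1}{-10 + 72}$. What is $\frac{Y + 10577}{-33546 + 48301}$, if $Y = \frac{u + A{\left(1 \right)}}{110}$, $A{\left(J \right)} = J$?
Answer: $\frac{72135203}{100629100} \approx 0.71684$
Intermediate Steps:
$u = \frac{1}{62} \approx 0.016129$
$Y = \frac{63}{6820}$ ($Y = \frac{\frac{1}{62} + 1}{110} = \frac{1}{110} \cdot \frac{63}{62} = \frac{63}{6820} \approx 0.0092375$)
$\frac{Y + 10577}{-33546 + 48301} = \frac{\frac{63}{6820} + 10577}{-33546 + 48301} = \frac{72135203}{6820 \cdot 14755} = \frac{72135203}{6820} \cdot \frac{1}{14755} = \frac{72135203}{100629100}$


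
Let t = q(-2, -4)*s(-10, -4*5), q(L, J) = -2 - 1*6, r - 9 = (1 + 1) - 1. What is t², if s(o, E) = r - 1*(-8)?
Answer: 20736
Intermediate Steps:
r = 10 (r = 9 + ((1 + 1) - 1) = 9 + (2 - 1) = 9 + 1 = 10)
s(o, E) = 18 (s(o, E) = 10 - 1*(-8) = 10 + 8 = 18)
q(L, J) = -8 (q(L, J) = -2 - 6 = -8)
t = -144 (t = -8*18 = -144)
t² = (-144)² = 20736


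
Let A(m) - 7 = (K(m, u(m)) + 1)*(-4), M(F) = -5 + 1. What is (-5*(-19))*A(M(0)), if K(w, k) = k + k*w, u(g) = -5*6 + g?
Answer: -38475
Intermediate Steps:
u(g) = -30 + g
M(F) = -4
A(m) = 3 - 4*(1 + m)*(-30 + m) (A(m) = 7 + ((-30 + m)*(1 + m) + 1)*(-4) = 7 + ((1 + m)*(-30 + m) + 1)*(-4) = 7 + (1 + (1 + m)*(-30 + m))*(-4) = 7 + (-4 - 4*(1 + m)*(-30 + m)) = 3 - 4*(1 + m)*(-30 + m))
(-5*(-19))*A(M(0)) = (-5*(-19))*(3 - 4*(1 - 4)*(-30 - 4)) = 95*(3 - 4*(-3)*(-34)) = 95*(3 - 408) = 95*(-405) = -38475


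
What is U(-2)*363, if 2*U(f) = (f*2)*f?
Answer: 1452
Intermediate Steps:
U(f) = f² (U(f) = ((f*2)*f)/2 = ((2*f)*f)/2 = (2*f²)/2 = f²)
U(-2)*363 = (-2)²*363 = 4*363 = 1452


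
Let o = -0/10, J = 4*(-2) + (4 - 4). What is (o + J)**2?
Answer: 64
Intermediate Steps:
J = -8 (J = -8 + 0 = -8)
o = 0 (o = -0/10 = -1*0 = 0)
(o + J)**2 = (0 - 8)**2 = (-8)**2 = 64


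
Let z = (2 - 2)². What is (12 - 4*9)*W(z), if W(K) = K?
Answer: 0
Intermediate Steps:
z = 0 (z = 0² = 0)
(12 - 4*9)*W(z) = (12 - 4*9)*0 = (12 - 36)*0 = -24*0 = 0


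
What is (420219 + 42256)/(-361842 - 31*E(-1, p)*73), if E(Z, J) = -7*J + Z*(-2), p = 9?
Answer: -462475/223799 ≈ -2.0665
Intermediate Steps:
E(Z, J) = -7*J - 2*Z
(420219 + 42256)/(-361842 - 31*E(-1, p)*73) = (420219 + 42256)/(-361842 - 31*(-7*9 - 2*(-1))*73) = 462475/(-361842 - 31*(-63 + 2)*73) = 462475/(-361842 - 31*(-61)*73) = 462475/(-361842 + 1891*73) = 462475/(-361842 + 138043) = 462475/(-223799) = 462475*(-1/223799) = -462475/223799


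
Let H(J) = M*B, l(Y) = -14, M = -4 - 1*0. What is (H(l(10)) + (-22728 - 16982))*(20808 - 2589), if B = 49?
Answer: -727047414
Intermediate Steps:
M = -4 (M = -4 + 0 = -4)
H(J) = -196 (H(J) = -4*49 = -196)
(H(l(10)) + (-22728 - 16982))*(20808 - 2589) = (-196 + (-22728 - 16982))*(20808 - 2589) = (-196 - 39710)*18219 = -39906*18219 = -727047414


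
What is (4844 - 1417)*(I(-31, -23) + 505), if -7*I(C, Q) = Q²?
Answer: 10301562/7 ≈ 1.4717e+6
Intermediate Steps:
I(C, Q) = -Q²/7
(4844 - 1417)*(I(-31, -23) + 505) = (4844 - 1417)*(-⅐*(-23)² + 505) = 3427*(-⅐*529 + 505) = 3427*(-529/7 + 505) = 3427*(3006/7) = 10301562/7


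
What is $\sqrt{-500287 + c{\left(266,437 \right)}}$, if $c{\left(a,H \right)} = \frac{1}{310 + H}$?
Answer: $\frac{2 i \sqrt{7754573551}}{249} \approx 707.31 i$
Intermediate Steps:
$\sqrt{-500287 + c{\left(266,437 \right)}} = \sqrt{-500287 + \frac{1}{310 + 437}} = \sqrt{-500287 + \frac{1}{747}} = \sqrt{- \frac{373714388}{747}} = \frac{2 i \sqrt{7754573551}}{249}$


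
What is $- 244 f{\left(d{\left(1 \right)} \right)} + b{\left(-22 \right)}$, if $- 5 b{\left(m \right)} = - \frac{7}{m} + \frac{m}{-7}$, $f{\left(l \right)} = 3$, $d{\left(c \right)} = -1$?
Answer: $- \frac{564173}{770} \approx -732.69$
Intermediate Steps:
$b{\left(m \right)} = \frac{m}{35} + \frac{7}{5 m}$ ($b{\left(m \right)} = - \frac{- \frac{7}{m} + \frac{m}{-7}}{5} = - \frac{- \frac{7}{m} + m \left(- \frac{1}{7}\right)}{5} = - \frac{- \frac{7}{m} - \frac{m}{7}}{5} = \frac{m}{35} + \frac{7}{5 m}$)
$- 244 f{\left(d{\left(1 \right)} \right)} + b{\left(-22 \right)} = \left(-244\right) 3 + \frac{49 + \left(-22\right)^{2}}{35 \left(-22\right)} = -732 + \frac{1}{35} \left(- \frac{1}{22}\right) \left(49 + 484\right) = -732 + \frac{1}{35} \left(- \frac{1}{22}\right) 533 = -732 - \frac{533}{770} = - \frac{564173}{770}$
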